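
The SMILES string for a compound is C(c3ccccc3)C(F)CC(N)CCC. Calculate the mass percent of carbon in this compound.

Atom tally by fragment:
  C6H5CH2 → C:7 H:7
  CH(F) → C:1 H:1 F:1
  CH2 → C:1 H:2
  CH(NH2) → C:1 H:3 N:1
  CH2 → C:1 H:2
  CH2 → C:1 H:2
  CH3 → C:1 H:3
Element totals:
  C: 13
  H: 20
  F: 1
  N: 1
Molecular formula: C13H20FN.
Molar mass = 209.308 g/mol.
Mass from C: 13 × 12.011 = 156.143 g/mol.
%C = 156.143 / 209.308 × 100 = 74.60%.

74.60%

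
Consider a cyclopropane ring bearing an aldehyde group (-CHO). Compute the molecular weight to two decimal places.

Atom tally by fragment:
  cyclopropane ring core → C:3 H:6
  (− 1 ring H displaced by substituents)
  + CHO → C:1 H:1 O:1
Element totals:
  C: 4
  H: 6
  O: 1
Molecular formula: C4H6O.
  M = 4(12.011) + 6(1.008) + 15.999
    = 48.044 + 6.048 + 15.999 = 70.091

70.09 g/mol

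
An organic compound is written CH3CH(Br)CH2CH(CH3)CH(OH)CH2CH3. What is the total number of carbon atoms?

8

Atom tally by fragment:
  CH3 → C:1 H:3
  CH(Br) → C:1 H:1 Br:1
  CH2 → C:1 H:2
  CH(CH3) → C:2 H:4
  CH(OH) → C:1 H:2 O:1
  CH2 → C:1 H:2
  CH3 → C:1 H:3
Element totals:
  C: 8
  H: 17
  Br: 1
  O: 1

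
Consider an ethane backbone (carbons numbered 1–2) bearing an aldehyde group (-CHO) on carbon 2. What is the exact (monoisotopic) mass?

58.0419

Atom tally by fragment:
  CH3 → C:1 H:3
  CH2CHO → C:2 H:3 O:1
Element totals:
  C: 3
  H: 6
  O: 1
Molecular formula: C3H6O.
  M = 3(12.0) + 6(1.007825) + 15.994915
    = 36.000000 + 6.046950 + 15.994915 = 58.041865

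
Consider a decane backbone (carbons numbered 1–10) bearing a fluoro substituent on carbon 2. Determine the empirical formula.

Atom tally by fragment:
  CH3 → C:1 H:3
  CH(F) → C:1 H:1 F:1
  CH2 → C:1 H:2
  CH2 → C:1 H:2
  CH2 → C:1 H:2
  CH2 → C:1 H:2
  CH2 → C:1 H:2
  CH2 → C:1 H:2
  CH2 → C:1 H:2
  CH3 → C:1 H:3
Element totals:
  C: 10
  H: 21
  F: 1
Molecular formula: C10H21F.
gcd of subscripts (10, 1, 21) = 1, so the empirical formula equals the molecular formula.

C10H21F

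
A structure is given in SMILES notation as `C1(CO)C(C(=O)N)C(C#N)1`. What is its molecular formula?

C6H8N2O2

Atom tally by fragment:
  cyclopropane ring core → C:3 H:6
  (− 3 ring H displaced by substituents)
  + CH2OH → C:1 H:3 O:1
  + CONH2 → C:1 H:2 O:1 N:1
  + CN → C:1 N:1
Element totals:
  C: 6
  H: 8
  N: 2
  O: 2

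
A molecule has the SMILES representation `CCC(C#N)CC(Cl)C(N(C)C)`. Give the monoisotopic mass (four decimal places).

Atom tally by fragment:
  CH3 → C:1 H:3
  CH2 → C:1 H:2
  CH(CN) → C:2 H:1 N:1
  CH2 → C:1 H:2
  CH(Cl) → C:1 H:1 Cl:1
  CH2N(CH3)2 → C:3 H:8 N:1
Element totals:
  C: 9
  H: 17
  Cl: 1
  N: 2
Molecular formula: C9H17ClN2.
  M = 9(12.0) + 17(1.007825) + 34.968853 + 2(14.003074)
    = 108.000000 + 17.133025 + 34.968853 + 28.006148 = 188.108026

188.1080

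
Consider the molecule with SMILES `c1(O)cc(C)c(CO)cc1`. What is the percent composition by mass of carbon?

Atom tally by fragment:
  benzene ring core → C:6 H:6
  (− 3 ring H displaced by substituents)
  + OH → O:1 H:1
  + CH3 → C:1 H:3
  + CH2OH → C:1 H:3 O:1
Element totals:
  C: 8
  H: 10
  O: 2
Molecular formula: C8H10O2.
Molar mass = 138.166 g/mol.
Mass from C: 8 × 12.011 = 96.088 g/mol.
%C = 96.088 / 138.166 × 100 = 69.55%.

69.55%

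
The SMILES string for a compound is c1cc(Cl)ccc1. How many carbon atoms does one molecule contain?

Atom tally by fragment:
  benzene ring core → C:6 H:6
  (− 1 ring H displaced by substituents)
  + Cl → Cl:1
Element totals:
  C: 6
  H: 5
  Cl: 1

6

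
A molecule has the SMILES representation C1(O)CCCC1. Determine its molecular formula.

Atom tally by fragment:
  cyclopentane ring core → C:5 H:10
  (− 1 ring H displaced by substituents)
  + OH → O:1 H:1
Element totals:
  C: 5
  H: 10
  O: 1

C5H10O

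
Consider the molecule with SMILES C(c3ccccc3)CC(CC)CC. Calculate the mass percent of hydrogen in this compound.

11.43%

Atom tally by fragment:
  C6H5CH2 → C:7 H:7
  CH2 → C:1 H:2
  CH(C2H5) → C:3 H:6
  CH2 → C:1 H:2
  CH3 → C:1 H:3
Element totals:
  C: 13
  H: 20
Molecular formula: C13H20.
Molar mass = 176.303 g/mol.
Mass from H: 20 × 1.008 = 20.160 g/mol.
%H = 20.160 / 176.303 × 100 = 11.43%.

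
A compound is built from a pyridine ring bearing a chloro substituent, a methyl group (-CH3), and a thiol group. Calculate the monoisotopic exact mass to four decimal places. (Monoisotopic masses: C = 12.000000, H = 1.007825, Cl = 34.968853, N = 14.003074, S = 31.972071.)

158.9909

Atom tally by fragment:
  pyridine ring core → C:5 H:5 N:1
  (− 3 ring H displaced by substituents)
  + Cl → Cl:1
  + CH3 → C:1 H:3
  + SH → S:1 H:1
Element totals:
  C: 6
  H: 6
  Cl: 1
  N: 1
  S: 1
Molecular formula: C6H6ClNS.
  M = 6(12.0) + 6(1.007825) + 34.968853 + 14.003074 + 31.972071
    = 72.000000 + 6.046950 + 34.968853 + 14.003074 + 31.972071 = 158.990948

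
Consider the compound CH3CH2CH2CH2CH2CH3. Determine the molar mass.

86.18 g/mol

Atom tally by fragment:
  CH3 → C:1 H:3
  CH2 → C:1 H:2
  CH2 → C:1 H:2
  CH2 → C:1 H:2
  CH2 → C:1 H:2
  CH3 → C:1 H:3
Element totals:
  C: 6
  H: 14
Molecular formula: C6H14.
  M = 6(12.011) + 14(1.008)
    = 72.066 + 14.112 = 86.178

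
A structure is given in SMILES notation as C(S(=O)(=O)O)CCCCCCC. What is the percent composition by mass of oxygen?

Atom tally by fragment:
  HO3SCH2 → C:1 H:3 S:1 O:3
  CH2 → C:1 H:2
  CH2 → C:1 H:2
  CH2 → C:1 H:2
  CH2 → C:1 H:2
  CH2 → C:1 H:2
  CH2 → C:1 H:2
  CH3 → C:1 H:3
Element totals:
  C: 8
  H: 18
  O: 3
  S: 1
Molecular formula: C8H18O3S.
Molar mass = 194.289 g/mol.
Mass from O: 3 × 15.999 = 47.997 g/mol.
%O = 47.997 / 194.289 × 100 = 24.70%.

24.70%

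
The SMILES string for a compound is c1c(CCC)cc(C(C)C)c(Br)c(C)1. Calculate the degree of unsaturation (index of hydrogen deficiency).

4

Atom tally by fragment:
  benzene ring core → C:6 H:6
  (− 4 ring H displaced by substituents)
  + CH2CH2CH3 → C:3 H:7
  + CH(CH3)2 → C:3 H:7
  + Br → Br:1
  + CH3 → C:1 H:3
Element totals:
  C: 13
  H: 19
  Br: 1
Molecular formula: C13H19Br.
DoU = (2C + 2 + N − H − X) / 2 = (2·13 + 2 + 0 − 19 − 1) / 2 = 4.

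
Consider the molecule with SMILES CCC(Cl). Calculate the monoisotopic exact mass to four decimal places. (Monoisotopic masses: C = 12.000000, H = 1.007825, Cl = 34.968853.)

Atom tally by fragment:
  CH3 → C:1 H:3
  CH2 → C:1 H:2
  CH2Cl → C:1 H:2 Cl:1
Element totals:
  C: 3
  H: 7
  Cl: 1
Molecular formula: C3H7Cl.
  M = 3(12.0) + 7(1.007825) + 34.968853
    = 36.000000 + 7.054775 + 34.968853 = 78.023628

78.0236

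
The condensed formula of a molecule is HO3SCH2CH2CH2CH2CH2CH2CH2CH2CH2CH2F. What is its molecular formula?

Element totals:
  C: 10
  H: 21
  F: 1
  O: 3
  S: 1

C10H21FO3S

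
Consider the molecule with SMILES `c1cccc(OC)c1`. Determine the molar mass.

108.14 g/mol

Atom tally by fragment:
  benzene ring core → C:6 H:6
  (− 1 ring H displaced by substituents)
  + OCH3 → C:1 H:3 O:1
Element totals:
  C: 7
  H: 8
  O: 1
Molecular formula: C7H8O.
  M = 7(12.011) + 8(1.008) + 15.999
    = 84.077 + 8.064 + 15.999 = 108.140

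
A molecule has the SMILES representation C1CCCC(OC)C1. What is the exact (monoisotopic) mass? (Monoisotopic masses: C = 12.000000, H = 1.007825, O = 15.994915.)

114.1045

Atom tally by fragment:
  cyclohexane ring core → C:6 H:12
  (− 1 ring H displaced by substituents)
  + OCH3 → C:1 H:3 O:1
Element totals:
  C: 7
  H: 14
  O: 1
Molecular formula: C7H14O.
  M = 7(12.0) + 14(1.007825) + 15.994915
    = 84.000000 + 14.109550 + 15.994915 = 114.104465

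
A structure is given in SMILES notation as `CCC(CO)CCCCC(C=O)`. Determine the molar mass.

172.27 g/mol

Atom tally by fragment:
  CH3 → C:1 H:3
  CH2 → C:1 H:2
  CH(CH2OH) → C:2 H:4 O:1
  CH2 → C:1 H:2
  CH2 → C:1 H:2
  CH2 → C:1 H:2
  CH2 → C:1 H:2
  CH2CHO → C:2 H:3 O:1
Element totals:
  C: 10
  H: 20
  O: 2
Molecular formula: C10H20O2.
  M = 10(12.011) + 20(1.008) + 2(15.999)
    = 120.110 + 20.160 + 31.998 = 172.268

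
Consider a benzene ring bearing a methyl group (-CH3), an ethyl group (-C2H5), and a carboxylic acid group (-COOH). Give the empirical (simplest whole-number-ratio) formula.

C5H6O

Atom tally by fragment:
  benzene ring core → C:6 H:6
  (− 3 ring H displaced by substituents)
  + CH3 → C:1 H:3
  + C2H5 → C:2 H:5
  + COOH → C:1 H:1 O:2
Element totals:
  C: 10
  H: 12
  O: 2
Molecular formula: C10H12O2.
gcd of subscripts = 2; dividing each by 2:
  C: 10/2 = 5
  H: 12/2 = 6
  O: 2/2 = 1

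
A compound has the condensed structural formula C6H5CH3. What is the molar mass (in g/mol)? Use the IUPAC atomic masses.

92.14 g/mol

Element totals:
  C: 7
  H: 8
Molecular formula: C7H8.
  M = 7(12.011) + 8(1.008)
    = 84.077 + 8.064 = 92.141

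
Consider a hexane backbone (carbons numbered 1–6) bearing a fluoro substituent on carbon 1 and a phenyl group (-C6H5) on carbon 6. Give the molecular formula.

Atom tally by fragment:
  FCH2 → C:1 H:2 F:1
  CH2 → C:1 H:2
  CH2 → C:1 H:2
  CH2 → C:1 H:2
  CH2 → C:1 H:2
  CH2C6H5 → C:7 H:7
Element totals:
  C: 12
  H: 17
  F: 1

C12H17F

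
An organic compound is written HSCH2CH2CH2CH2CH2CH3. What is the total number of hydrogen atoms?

Atom tally by fragment:
  HSCH2 → C:1 H:3 S:1
  CH2 → C:1 H:2
  CH2 → C:1 H:2
  CH2 → C:1 H:2
  CH2 → C:1 H:2
  CH3 → C:1 H:3
Element totals:
  C: 6
  H: 14
  S: 1

14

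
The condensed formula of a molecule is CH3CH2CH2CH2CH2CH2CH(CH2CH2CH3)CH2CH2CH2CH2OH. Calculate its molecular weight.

214.39 g/mol

Atom tally by fragment:
  CH3 → C:1 H:3
  CH2 → C:1 H:2
  CH2 → C:1 H:2
  CH2 → C:1 H:2
  CH2 → C:1 H:2
  CH2 → C:1 H:2
  CH(CH2CH2CH3) → C:4 H:8
  CH2 → C:1 H:2
  CH2 → C:1 H:2
  CH2CH2OH → C:2 H:5 O:1
Element totals:
  C: 14
  H: 30
  O: 1
Molecular formula: C14H30O.
  M = 14(12.011) + 30(1.008) + 15.999
    = 168.154 + 30.240 + 15.999 = 214.393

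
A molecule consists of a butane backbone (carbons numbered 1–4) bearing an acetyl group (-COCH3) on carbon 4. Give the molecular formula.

Atom tally by fragment:
  CH3 → C:1 H:3
  CH2 → C:1 H:2
  CH2 → C:1 H:2
  CH2COCH3 → C:3 H:5 O:1
Element totals:
  C: 6
  H: 12
  O: 1

C6H12O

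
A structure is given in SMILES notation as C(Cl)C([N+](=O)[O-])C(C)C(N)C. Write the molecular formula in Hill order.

Atom tally by fragment:
  ClCH2 → C:1 H:2 Cl:1
  CH(NO2) → C:1 H:1 N:1 O:2
  CH(CH3) → C:2 H:4
  CH(NH2) → C:1 H:3 N:1
  CH3 → C:1 H:3
Element totals:
  C: 6
  H: 13
  Cl: 1
  N: 2
  O: 2

C6H13ClN2O2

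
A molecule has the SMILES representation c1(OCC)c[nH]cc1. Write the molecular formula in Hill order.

C6H9NO

Atom tally by fragment:
  pyrrole ring core → C:4 H:5 N:1
  (− 1 ring H displaced by substituents)
  + OC2H5 → C:2 H:5 O:1
Element totals:
  C: 6
  H: 9
  N: 1
  O: 1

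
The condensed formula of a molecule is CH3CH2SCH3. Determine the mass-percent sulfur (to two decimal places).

42.10%

Atom tally by fragment:
  CH3 → C:1 H:3
  CH2SCH3 → C:2 H:5 S:1
Element totals:
  C: 3
  H: 8
  S: 1
Molecular formula: C3H8S.
Molar mass = 76.157 g/mol.
Mass from S: 1 × 32.06 = 32.060 g/mol.
%S = 32.060 / 76.157 × 100 = 42.10%.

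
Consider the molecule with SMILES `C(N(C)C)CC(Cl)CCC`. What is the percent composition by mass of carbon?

Atom tally by fragment:
  (CH3)2NCH2 → C:3 H:8 N:1
  CH2 → C:1 H:2
  CH(Cl) → C:1 H:1 Cl:1
  CH2 → C:1 H:2
  CH2 → C:1 H:2
  CH3 → C:1 H:3
Element totals:
  C: 8
  H: 18
  Cl: 1
  N: 1
Molecular formula: C8H18ClN.
Molar mass = 163.689 g/mol.
Mass from C: 8 × 12.011 = 96.088 g/mol.
%C = 96.088 / 163.689 × 100 = 58.70%.

58.70%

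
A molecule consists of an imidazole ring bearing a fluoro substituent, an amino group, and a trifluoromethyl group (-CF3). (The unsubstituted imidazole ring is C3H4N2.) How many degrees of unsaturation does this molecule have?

Atom tally by fragment:
  imidazole ring core → C:3 H:4 N:2
  (− 3 ring H displaced by substituents)
  + F → F:1
  + NH2 → N:1 H:2
  + CF3 → C:1 F:3
Element totals:
  C: 4
  H: 3
  F: 4
  N: 3
Molecular formula: C4H3F4N3.
DoU = (2C + 2 + N − H − X) / 2 = (2·4 + 2 + 3 − 3 − 4) / 2 = 3.

3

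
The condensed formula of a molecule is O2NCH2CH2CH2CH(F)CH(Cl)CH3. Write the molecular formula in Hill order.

Atom tally by fragment:
  O2NCH2 → C:1 H:2 N:1 O:2
  CH2 → C:1 H:2
  CH2 → C:1 H:2
  CH(F) → C:1 H:1 F:1
  CH(Cl) → C:1 H:1 Cl:1
  CH3 → C:1 H:3
Element totals:
  C: 6
  H: 11
  Cl: 1
  F: 1
  N: 1
  O: 2

C6H11ClFNO2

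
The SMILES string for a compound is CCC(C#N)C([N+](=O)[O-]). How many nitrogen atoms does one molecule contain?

2

Atom tally by fragment:
  CH3 → C:1 H:3
  CH2 → C:1 H:2
  CH(CN) → C:2 H:1 N:1
  CH2NO2 → C:1 H:2 N:1 O:2
Element totals:
  C: 5
  H: 8
  N: 2
  O: 2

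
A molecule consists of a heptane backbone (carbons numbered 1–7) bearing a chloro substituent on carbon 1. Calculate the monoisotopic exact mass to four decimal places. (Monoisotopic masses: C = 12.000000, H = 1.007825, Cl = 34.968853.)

Atom tally by fragment:
  ClCH2 → C:1 H:2 Cl:1
  CH2 → C:1 H:2
  CH2 → C:1 H:2
  CH2 → C:1 H:2
  CH2 → C:1 H:2
  CH2 → C:1 H:2
  CH3 → C:1 H:3
Element totals:
  C: 7
  H: 15
  Cl: 1
Molecular formula: C7H15Cl.
  M = 7(12.0) + 15(1.007825) + 34.968853
    = 84.000000 + 15.117375 + 34.968853 = 134.086228

134.0862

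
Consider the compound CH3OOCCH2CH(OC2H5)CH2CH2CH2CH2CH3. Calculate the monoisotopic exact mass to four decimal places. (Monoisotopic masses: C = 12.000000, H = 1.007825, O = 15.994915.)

Atom tally by fragment:
  CH3OOCCH2 → C:3 H:5 O:2
  CH(OC2H5) → C:3 H:6 O:1
  CH2 → C:1 H:2
  CH2 → C:1 H:2
  CH2 → C:1 H:2
  CH2 → C:1 H:2
  CH3 → C:1 H:3
Element totals:
  C: 11
  H: 22
  O: 3
Molecular formula: C11H22O3.
  M = 11(12.0) + 22(1.007825) + 3(15.994915)
    = 132.000000 + 22.172150 + 47.984745 = 202.156895

202.1569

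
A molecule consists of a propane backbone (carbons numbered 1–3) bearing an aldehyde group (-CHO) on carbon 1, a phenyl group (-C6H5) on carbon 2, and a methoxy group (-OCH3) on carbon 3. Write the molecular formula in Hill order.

C11H14O2

Atom tally by fragment:
  OHCCH2 → C:2 H:3 O:1
  CH(C6H5) → C:7 H:6
  CH2OCH3 → C:2 H:5 O:1
Element totals:
  C: 11
  H: 14
  O: 2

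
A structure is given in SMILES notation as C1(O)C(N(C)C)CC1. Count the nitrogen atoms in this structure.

1

Atom tally by fragment:
  cyclobutane ring core → C:4 H:8
  (− 2 ring H displaced by substituents)
  + OH → O:1 H:1
  + N(CH3)2 → N:1 C:2 H:6
Element totals:
  C: 6
  H: 13
  N: 1
  O: 1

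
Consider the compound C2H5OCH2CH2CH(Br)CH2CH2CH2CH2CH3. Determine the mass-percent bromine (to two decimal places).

33.69%

Atom tally by fragment:
  C2H5OCH2 → C:3 H:7 O:1
  CH2 → C:1 H:2
  CH(Br) → C:1 H:1 Br:1
  CH2 → C:1 H:2
  CH2 → C:1 H:2
  CH2 → C:1 H:2
  CH2 → C:1 H:2
  CH3 → C:1 H:3
Element totals:
  C: 10
  H: 21
  Br: 1
  O: 1
Molecular formula: C10H21BrO.
Molar mass = 237.181 g/mol.
Mass from Br: 1 × 79.904 = 79.904 g/mol.
%Br = 79.904 / 237.181 × 100 = 33.69%.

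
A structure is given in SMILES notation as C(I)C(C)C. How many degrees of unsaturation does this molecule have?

Atom tally by fragment:
  ICH2 → C:1 H:2 I:1
  CH(CH3) → C:2 H:4
  CH3 → C:1 H:3
Element totals:
  C: 4
  H: 9
  I: 1
Molecular formula: C4H9I.
DoU = (2C + 2 + N − H − X) / 2 = (2·4 + 2 + 0 − 9 − 1) / 2 = 0.

0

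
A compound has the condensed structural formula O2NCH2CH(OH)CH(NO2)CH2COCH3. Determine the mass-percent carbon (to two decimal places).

Atom tally by fragment:
  O2NCH2 → C:1 H:2 N:1 O:2
  CH(OH) → C:1 H:2 O:1
  CH(NO2) → C:1 H:1 N:1 O:2
  CH2COCH3 → C:3 H:5 O:1
Element totals:
  C: 6
  H: 10
  N: 2
  O: 6
Molecular formula: C6H10N2O6.
Molar mass = 206.154 g/mol.
Mass from C: 6 × 12.011 = 72.066 g/mol.
%C = 72.066 / 206.154 × 100 = 34.96%.

34.96%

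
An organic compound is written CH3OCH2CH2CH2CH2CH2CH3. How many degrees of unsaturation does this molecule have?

0

Element totals:
  C: 7
  H: 16
  O: 1
Molecular formula: C7H16O.
DoU = (2C + 2 + N − H − X) / 2 = (2·7 + 2 + 0 − 16 − 0) / 2 = 0.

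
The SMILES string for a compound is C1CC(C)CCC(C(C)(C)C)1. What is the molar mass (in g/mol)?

Atom tally by fragment:
  cyclohexane ring core → C:6 H:12
  (− 2 ring H displaced by substituents)
  + CH3 → C:1 H:3
  + C(CH3)3 → C:4 H:9
Element totals:
  C: 11
  H: 22
Molecular formula: C11H22.
  M = 11(12.011) + 22(1.008)
    = 132.121 + 22.176 = 154.297

154.30 g/mol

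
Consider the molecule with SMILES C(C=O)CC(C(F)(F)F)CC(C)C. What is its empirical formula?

Atom tally by fragment:
  OHCCH2 → C:2 H:3 O:1
  CH2 → C:1 H:2
  CH(CF3) → C:2 H:1 F:3
  CH2 → C:1 H:2
  CH(CH3) → C:2 H:4
  CH3 → C:1 H:3
Element totals:
  C: 9
  H: 15
  F: 3
  O: 1
Molecular formula: C9H15F3O.
gcd of subscripts (9, 3, 15, 1) = 1, so the empirical formula equals the molecular formula.

C9H15F3O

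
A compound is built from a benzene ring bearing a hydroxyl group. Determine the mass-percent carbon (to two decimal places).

Atom tally by fragment:
  benzene ring core → C:6 H:6
  (− 1 ring H displaced by substituents)
  + OH → O:1 H:1
Element totals:
  C: 6
  H: 6
  O: 1
Molecular formula: C6H6O.
Molar mass = 94.113 g/mol.
Mass from C: 6 × 12.011 = 72.066 g/mol.
%C = 72.066 / 94.113 × 100 = 76.57%.

76.57%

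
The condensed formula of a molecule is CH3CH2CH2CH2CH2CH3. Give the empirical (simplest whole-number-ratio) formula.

Atom tally by fragment:
  CH3 → C:1 H:3
  CH2 → C:1 H:2
  CH2 → C:1 H:2
  CH2 → C:1 H:2
  CH2 → C:1 H:2
  CH3 → C:1 H:3
Element totals:
  C: 6
  H: 14
Molecular formula: C6H14.
gcd of subscripts = 2; dividing each by 2:
  C: 6/2 = 3
  H: 14/2 = 7

C3H7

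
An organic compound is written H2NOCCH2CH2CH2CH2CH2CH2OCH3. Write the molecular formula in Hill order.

Atom tally by fragment:
  H2NOCCH2 → C:2 H:4 O:1 N:1
  CH2 → C:1 H:2
  CH2 → C:1 H:2
  CH2 → C:1 H:2
  CH2 → C:1 H:2
  CH2OCH3 → C:2 H:5 O:1
Element totals:
  C: 8
  H: 17
  N: 1
  O: 2

C8H17NO2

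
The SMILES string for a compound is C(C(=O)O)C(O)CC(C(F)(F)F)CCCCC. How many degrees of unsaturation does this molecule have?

1

Atom tally by fragment:
  HOOCCH2 → C:2 H:3 O:2
  CH(OH) → C:1 H:2 O:1
  CH2 → C:1 H:2
  CH(CF3) → C:2 H:1 F:3
  CH2 → C:1 H:2
  CH2 → C:1 H:2
  CH2 → C:1 H:2
  CH2 → C:1 H:2
  CH3 → C:1 H:3
Element totals:
  C: 11
  H: 19
  F: 3
  O: 3
Molecular formula: C11H19F3O3.
DoU = (2C + 2 + N − H − X) / 2 = (2·11 + 2 + 0 − 19 − 3) / 2 = 1.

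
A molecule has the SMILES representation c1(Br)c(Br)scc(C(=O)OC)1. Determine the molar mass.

299.96 g/mol

Atom tally by fragment:
  thiophene ring core → C:4 H:4 S:1
  (− 3 ring H displaced by substituents)
  + Br → Br:1
  + Br → Br:1
  + COOCH3 → C:2 H:3 O:2
Element totals:
  C: 6
  H: 4
  Br: 2
  O: 2
  S: 1
Molecular formula: C6H4Br2O2S.
  M = 6(12.011) + 4(1.008) + 2(79.904) + 2(15.999) + 32.06
    = 72.066 + 4.032 + 159.808 + 31.998 + 32.060 = 299.964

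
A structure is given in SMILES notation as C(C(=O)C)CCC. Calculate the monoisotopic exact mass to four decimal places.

100.0888

Atom tally by fragment:
  CH3COCH2 → C:3 H:5 O:1
  CH2 → C:1 H:2
  CH2 → C:1 H:2
  CH3 → C:1 H:3
Element totals:
  C: 6
  H: 12
  O: 1
Molecular formula: C6H12O.
  M = 6(12.0) + 12(1.007825) + 15.994915
    = 72.000000 + 12.093900 + 15.994915 = 100.088815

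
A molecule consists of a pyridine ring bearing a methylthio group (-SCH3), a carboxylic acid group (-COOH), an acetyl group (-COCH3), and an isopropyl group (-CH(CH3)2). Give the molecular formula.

C12H15NO3S

Atom tally by fragment:
  pyridine ring core → C:5 H:5 N:1
  (− 4 ring H displaced by substituents)
  + SCH3 → C:1 H:3 S:1
  + COOH → C:1 H:1 O:2
  + COCH3 → C:2 H:3 O:1
  + CH(CH3)2 → C:3 H:7
Element totals:
  C: 12
  H: 15
  N: 1
  O: 3
  S: 1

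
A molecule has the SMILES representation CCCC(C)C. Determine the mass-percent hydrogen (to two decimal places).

Atom tally by fragment:
  CH3 → C:1 H:3
  CH2 → C:1 H:2
  CH2 → C:1 H:2
  CH(CH3) → C:2 H:4
  CH3 → C:1 H:3
Element totals:
  C: 6
  H: 14
Molecular formula: C6H14.
Molar mass = 86.178 g/mol.
Mass from H: 14 × 1.008 = 14.112 g/mol.
%H = 14.112 / 86.178 × 100 = 16.38%.

16.38%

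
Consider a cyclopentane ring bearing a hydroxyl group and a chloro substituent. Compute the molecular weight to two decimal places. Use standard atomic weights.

Atom tally by fragment:
  cyclopentane ring core → C:5 H:10
  (− 2 ring H displaced by substituents)
  + OH → O:1 H:1
  + Cl → Cl:1
Element totals:
  C: 5
  H: 9
  Cl: 1
  O: 1
Molecular formula: C5H9ClO.
  M = 5(12.011) + 9(1.008) + 35.45 + 15.999
    = 60.055 + 9.072 + 35.450 + 15.999 = 120.576

120.58 g/mol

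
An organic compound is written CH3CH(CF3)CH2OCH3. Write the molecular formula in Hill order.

C5H9F3O

Atom tally by fragment:
  CH3 → C:1 H:3
  CH(CF3) → C:2 H:1 F:3
  CH2OCH3 → C:2 H:5 O:1
Element totals:
  C: 5
  H: 9
  F: 3
  O: 1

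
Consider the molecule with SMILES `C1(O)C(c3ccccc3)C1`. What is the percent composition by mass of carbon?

Atom tally by fragment:
  cyclopropane ring core → C:3 H:6
  (− 2 ring H displaced by substituents)
  + OH → O:1 H:1
  + C6H5 → C:6 H:5
Element totals:
  C: 9
  H: 10
  O: 1
Molecular formula: C9H10O.
Molar mass = 134.178 g/mol.
Mass from C: 9 × 12.011 = 108.099 g/mol.
%C = 108.099 / 134.178 × 100 = 80.56%.

80.56%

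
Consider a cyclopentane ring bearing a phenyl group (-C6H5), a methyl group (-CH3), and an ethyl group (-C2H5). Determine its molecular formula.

C14H20

Atom tally by fragment:
  cyclopentane ring core → C:5 H:10
  (− 3 ring H displaced by substituents)
  + C6H5 → C:6 H:5
  + CH3 → C:1 H:3
  + C2H5 → C:2 H:5
Element totals:
  C: 14
  H: 20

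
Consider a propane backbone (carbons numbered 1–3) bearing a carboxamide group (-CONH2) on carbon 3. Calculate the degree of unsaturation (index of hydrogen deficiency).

Atom tally by fragment:
  CH3 → C:1 H:3
  CH2 → C:1 H:2
  CH2CONH2 → C:2 H:4 O:1 N:1
Element totals:
  C: 4
  H: 9
  N: 1
  O: 1
Molecular formula: C4H9NO.
DoU = (2C + 2 + N − H − X) / 2 = (2·4 + 2 + 1 − 9 − 0) / 2 = 1.

1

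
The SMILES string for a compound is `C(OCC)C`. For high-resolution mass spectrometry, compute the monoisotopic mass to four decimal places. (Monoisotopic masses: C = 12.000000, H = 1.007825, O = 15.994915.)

Atom tally by fragment:
  C2H5OCH2 → C:3 H:7 O:1
  CH3 → C:1 H:3
Element totals:
  C: 4
  H: 10
  O: 1
Molecular formula: C4H10O.
  M = 4(12.0) + 10(1.007825) + 15.994915
    = 48.000000 + 10.078250 + 15.994915 = 74.073165

74.0732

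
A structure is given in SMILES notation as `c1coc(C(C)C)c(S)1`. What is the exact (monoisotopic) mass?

Atom tally by fragment:
  furan ring core → C:4 H:4 O:1
  (− 2 ring H displaced by substituents)
  + CH(CH3)2 → C:3 H:7
  + SH → S:1 H:1
Element totals:
  C: 7
  H: 10
  O: 1
  S: 1
Molecular formula: C7H10OS.
  M = 7(12.0) + 10(1.007825) + 15.994915 + 31.972071
    = 84.000000 + 10.078250 + 15.994915 + 31.972071 = 142.045236

142.0452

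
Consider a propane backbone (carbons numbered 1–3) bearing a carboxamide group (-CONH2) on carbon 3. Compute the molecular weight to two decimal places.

Atom tally by fragment:
  CH3 → C:1 H:3
  CH2 → C:1 H:2
  CH2CONH2 → C:2 H:4 O:1 N:1
Element totals:
  C: 4
  H: 9
  N: 1
  O: 1
Molecular formula: C4H9NO.
  M = 4(12.011) + 9(1.008) + 14.007 + 15.999
    = 48.044 + 9.072 + 14.007 + 15.999 = 87.122

87.12 g/mol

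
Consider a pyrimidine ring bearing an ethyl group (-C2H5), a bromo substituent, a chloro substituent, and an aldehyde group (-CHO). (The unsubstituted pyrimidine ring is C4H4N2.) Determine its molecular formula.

C7H6BrClN2O

Atom tally by fragment:
  pyrimidine ring core → C:4 H:4 N:2
  (− 4 ring H displaced by substituents)
  + C2H5 → C:2 H:5
  + Br → Br:1
  + Cl → Cl:1
  + CHO → C:1 H:1 O:1
Element totals:
  C: 7
  H: 6
  Br: 1
  Cl: 1
  N: 2
  O: 1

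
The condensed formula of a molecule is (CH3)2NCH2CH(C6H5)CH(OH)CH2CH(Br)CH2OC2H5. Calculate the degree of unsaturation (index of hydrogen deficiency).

Atom tally by fragment:
  (CH3)2NCH2 → C:3 H:8 N:1
  CH(C6H5) → C:7 H:6
  CH(OH) → C:1 H:2 O:1
  CH2 → C:1 H:2
  CH(Br) → C:1 H:1 Br:1
  CH2OC2H5 → C:3 H:7 O:1
Element totals:
  C: 16
  H: 26
  Br: 1
  N: 1
  O: 2
Molecular formula: C16H26BrNO2.
DoU = (2C + 2 + N − H − X) / 2 = (2·16 + 2 + 1 − 26 − 1) / 2 = 4.

4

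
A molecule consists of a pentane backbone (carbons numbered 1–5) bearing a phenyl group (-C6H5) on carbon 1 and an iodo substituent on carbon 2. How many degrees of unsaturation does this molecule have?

4

Atom tally by fragment:
  C6H5CH2 → C:7 H:7
  CH(I) → C:1 H:1 I:1
  CH2 → C:1 H:2
  CH2 → C:1 H:2
  CH3 → C:1 H:3
Element totals:
  C: 11
  H: 15
  I: 1
Molecular formula: C11H15I.
DoU = (2C + 2 + N − H − X) / 2 = (2·11 + 2 + 0 − 15 − 1) / 2 = 4.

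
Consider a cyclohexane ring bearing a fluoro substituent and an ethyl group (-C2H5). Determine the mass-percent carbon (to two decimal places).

73.80%

Atom tally by fragment:
  cyclohexane ring core → C:6 H:12
  (− 2 ring H displaced by substituents)
  + F → F:1
  + C2H5 → C:2 H:5
Element totals:
  C: 8
  H: 15
  F: 1
Molecular formula: C8H15F.
Molar mass = 130.206 g/mol.
Mass from C: 8 × 12.011 = 96.088 g/mol.
%C = 96.088 / 130.206 × 100 = 73.80%.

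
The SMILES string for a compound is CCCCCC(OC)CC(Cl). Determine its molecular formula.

Atom tally by fragment:
  CH3 → C:1 H:3
  CH2 → C:1 H:2
  CH2 → C:1 H:2
  CH2 → C:1 H:2
  CH2 → C:1 H:2
  CH(OCH3) → C:2 H:4 O:1
  CH2 → C:1 H:2
  CH2Cl → C:1 H:2 Cl:1
Element totals:
  C: 9
  H: 19
  Cl: 1
  O: 1

C9H19ClO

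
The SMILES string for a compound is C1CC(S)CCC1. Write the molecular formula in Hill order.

Atom tally by fragment:
  cyclohexane ring core → C:6 H:12
  (− 1 ring H displaced by substituents)
  + SH → S:1 H:1
Element totals:
  C: 6
  H: 12
  S: 1

C6H12S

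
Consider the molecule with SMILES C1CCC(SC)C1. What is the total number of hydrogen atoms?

Atom tally by fragment:
  cyclopentane ring core → C:5 H:10
  (− 1 ring H displaced by substituents)
  + SCH3 → C:1 H:3 S:1
Element totals:
  C: 6
  H: 12
  S: 1

12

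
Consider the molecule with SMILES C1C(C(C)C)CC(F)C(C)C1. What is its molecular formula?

C10H19F

Atom tally by fragment:
  cyclohexane ring core → C:6 H:12
  (− 3 ring H displaced by substituents)
  + CH(CH3)2 → C:3 H:7
  + F → F:1
  + CH3 → C:1 H:3
Element totals:
  C: 10
  H: 19
  F: 1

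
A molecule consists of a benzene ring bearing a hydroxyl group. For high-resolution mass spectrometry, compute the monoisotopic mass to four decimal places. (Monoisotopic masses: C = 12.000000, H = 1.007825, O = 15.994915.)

Atom tally by fragment:
  benzene ring core → C:6 H:6
  (− 1 ring H displaced by substituents)
  + OH → O:1 H:1
Element totals:
  C: 6
  H: 6
  O: 1
Molecular formula: C6H6O.
  M = 6(12.0) + 6(1.007825) + 15.994915
    = 72.000000 + 6.046950 + 15.994915 = 94.041865

94.0419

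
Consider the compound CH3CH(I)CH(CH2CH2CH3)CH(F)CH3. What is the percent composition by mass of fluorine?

Atom tally by fragment:
  CH3 → C:1 H:3
  CH(I) → C:1 H:1 I:1
  CH(CH2CH2CH3) → C:4 H:8
  CH(F) → C:1 H:1 F:1
  CH3 → C:1 H:3
Element totals:
  C: 8
  H: 16
  F: 1
  I: 1
Molecular formula: C8H16FI.
Molar mass = 258.118 g/mol.
Mass from F: 1 × 18.998 = 18.998 g/mol.
%F = 18.998 / 258.118 × 100 = 7.36%.

7.36%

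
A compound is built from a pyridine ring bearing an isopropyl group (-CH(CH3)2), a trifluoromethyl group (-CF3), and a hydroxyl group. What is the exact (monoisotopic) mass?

Atom tally by fragment:
  pyridine ring core → C:5 H:5 N:1
  (− 3 ring H displaced by substituents)
  + CH(CH3)2 → C:3 H:7
  + CF3 → C:1 F:3
  + OH → O:1 H:1
Element totals:
  C: 9
  H: 10
  F: 3
  N: 1
  O: 1
Molecular formula: C9H10F3NO.
  M = 9(12.0) + 10(1.007825) + 3(18.998403) + 14.003074 + 15.994915
    = 108.000000 + 10.078250 + 56.995209 + 14.003074 + 15.994915 = 205.071448

205.0714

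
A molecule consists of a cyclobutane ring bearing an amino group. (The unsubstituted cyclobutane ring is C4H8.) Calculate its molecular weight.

71.12 g/mol

Atom tally by fragment:
  cyclobutane ring core → C:4 H:8
  (− 1 ring H displaced by substituents)
  + NH2 → N:1 H:2
Element totals:
  C: 4
  H: 9
  N: 1
Molecular formula: C4H9N.
  M = 4(12.011) + 9(1.008) + 14.007
    = 48.044 + 9.072 + 14.007 = 71.123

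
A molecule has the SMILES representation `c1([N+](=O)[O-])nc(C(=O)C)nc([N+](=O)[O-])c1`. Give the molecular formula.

C6H4N4O5

Atom tally by fragment:
  pyrimidine ring core → C:4 H:4 N:2
  (− 3 ring H displaced by substituents)
  + NO2 → N:1 O:2
  + COCH3 → C:2 H:3 O:1
  + NO2 → N:1 O:2
Element totals:
  C: 6
  H: 4
  N: 4
  O: 5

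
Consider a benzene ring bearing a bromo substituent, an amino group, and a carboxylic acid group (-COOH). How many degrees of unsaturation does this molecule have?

5

Atom tally by fragment:
  benzene ring core → C:6 H:6
  (− 3 ring H displaced by substituents)
  + Br → Br:1
  + NH2 → N:1 H:2
  + COOH → C:1 H:1 O:2
Element totals:
  C: 7
  H: 6
  Br: 1
  N: 1
  O: 2
Molecular formula: C7H6BrNO2.
DoU = (2C + 2 + N − H − X) / 2 = (2·7 + 2 + 1 − 6 − 1) / 2 = 5.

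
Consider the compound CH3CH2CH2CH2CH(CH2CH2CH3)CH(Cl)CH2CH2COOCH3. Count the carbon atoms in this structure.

Atom tally by fragment:
  CH3 → C:1 H:3
  CH2 → C:1 H:2
  CH2 → C:1 H:2
  CH2 → C:1 H:2
  CH(CH2CH2CH3) → C:4 H:8
  CH(Cl) → C:1 H:1 Cl:1
  CH2 → C:1 H:2
  CH2COOCH3 → C:3 H:5 O:2
Element totals:
  C: 13
  H: 25
  Cl: 1
  O: 2

13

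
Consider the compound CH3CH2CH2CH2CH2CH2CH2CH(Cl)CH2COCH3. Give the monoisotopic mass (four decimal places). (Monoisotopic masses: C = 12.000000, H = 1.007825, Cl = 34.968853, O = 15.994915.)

204.1281

Atom tally by fragment:
  CH3 → C:1 H:3
  CH2 → C:1 H:2
  CH2 → C:1 H:2
  CH2 → C:1 H:2
  CH2 → C:1 H:2
  CH2 → C:1 H:2
  CH2 → C:1 H:2
  CH(Cl) → C:1 H:1 Cl:1
  CH2COCH3 → C:3 H:5 O:1
Element totals:
  C: 11
  H: 21
  Cl: 1
  O: 1
Molecular formula: C11H21ClO.
  M = 11(12.0) + 21(1.007825) + 34.968853 + 15.994915
    = 132.000000 + 21.164325 + 34.968853 + 15.994915 = 204.128093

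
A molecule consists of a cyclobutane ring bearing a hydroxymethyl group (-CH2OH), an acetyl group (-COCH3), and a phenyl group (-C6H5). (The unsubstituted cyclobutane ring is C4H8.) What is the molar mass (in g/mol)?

Atom tally by fragment:
  cyclobutane ring core → C:4 H:8
  (− 3 ring H displaced by substituents)
  + CH2OH → C:1 H:3 O:1
  + COCH3 → C:2 H:3 O:1
  + C6H5 → C:6 H:5
Element totals:
  C: 13
  H: 16
  O: 2
Molecular formula: C13H16O2.
  M = 13(12.011) + 16(1.008) + 2(15.999)
    = 156.143 + 16.128 + 31.998 = 204.269

204.27 g/mol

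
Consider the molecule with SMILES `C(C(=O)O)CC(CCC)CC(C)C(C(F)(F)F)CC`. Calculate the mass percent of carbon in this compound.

Atom tally by fragment:
  HOOCCH2 → C:2 H:3 O:2
  CH2 → C:1 H:2
  CH(CH2CH2CH3) → C:4 H:8
  CH2 → C:1 H:2
  CH(CH3) → C:2 H:4
  CH(CF3) → C:2 H:1 F:3
  CH2 → C:1 H:2
  CH3 → C:1 H:3
Element totals:
  C: 14
  H: 25
  F: 3
  O: 2
Molecular formula: C14H25F3O2.
Molar mass = 282.346 g/mol.
Mass from C: 14 × 12.011 = 168.154 g/mol.
%C = 168.154 / 282.346 × 100 = 59.56%.

59.56%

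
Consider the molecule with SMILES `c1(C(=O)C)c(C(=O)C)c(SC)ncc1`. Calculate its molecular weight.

Atom tally by fragment:
  pyridine ring core → C:5 H:5 N:1
  (− 3 ring H displaced by substituents)
  + COCH3 → C:2 H:3 O:1
  + COCH3 → C:2 H:3 O:1
  + SCH3 → C:1 H:3 S:1
Element totals:
  C: 10
  H: 11
  N: 1
  O: 2
  S: 1
Molecular formula: C10H11NO2S.
  M = 10(12.011) + 11(1.008) + 14.007 + 2(15.999) + 32.06
    = 120.110 + 11.088 + 14.007 + 31.998 + 32.060 = 209.263

209.26 g/mol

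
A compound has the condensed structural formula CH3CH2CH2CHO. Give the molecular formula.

C4H8O

Atom tally by fragment:
  CH3 → C:1 H:3
  CH2 → C:1 H:2
  CH2CHO → C:2 H:3 O:1
Element totals:
  C: 4
  H: 8
  O: 1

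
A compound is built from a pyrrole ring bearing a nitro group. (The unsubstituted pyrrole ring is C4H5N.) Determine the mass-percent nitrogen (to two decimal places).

24.99%

Atom tally by fragment:
  pyrrole ring core → C:4 H:5 N:1
  (− 1 ring H displaced by substituents)
  + NO2 → N:1 O:2
Element totals:
  C: 4
  H: 4
  N: 2
  O: 2
Molecular formula: C4H4N2O2.
Molar mass = 112.088 g/mol.
Mass from N: 2 × 14.007 = 28.014 g/mol.
%N = 28.014 / 112.088 × 100 = 24.99%.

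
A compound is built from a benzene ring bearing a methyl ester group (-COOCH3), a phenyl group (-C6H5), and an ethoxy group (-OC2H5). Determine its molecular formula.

C16H16O3

Atom tally by fragment:
  benzene ring core → C:6 H:6
  (− 3 ring H displaced by substituents)
  + COOCH3 → C:2 H:3 O:2
  + C6H5 → C:6 H:5
  + OC2H5 → C:2 H:5 O:1
Element totals:
  C: 16
  H: 16
  O: 3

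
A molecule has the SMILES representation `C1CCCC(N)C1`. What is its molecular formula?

Atom tally by fragment:
  cyclohexane ring core → C:6 H:12
  (− 1 ring H displaced by substituents)
  + NH2 → N:1 H:2
Element totals:
  C: 6
  H: 13
  N: 1

C6H13N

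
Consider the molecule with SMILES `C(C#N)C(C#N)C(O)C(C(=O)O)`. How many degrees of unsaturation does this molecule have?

5

Atom tally by fragment:
  NCCH2 → C:2 H:2 N:1
  CH(CN) → C:2 H:1 N:1
  CH(OH) → C:1 H:2 O:1
  CH2COOH → C:2 H:3 O:2
Element totals:
  C: 7
  H: 8
  N: 2
  O: 3
Molecular formula: C7H8N2O3.
DoU = (2C + 2 + N − H − X) / 2 = (2·7 + 2 + 2 − 8 − 0) / 2 = 5.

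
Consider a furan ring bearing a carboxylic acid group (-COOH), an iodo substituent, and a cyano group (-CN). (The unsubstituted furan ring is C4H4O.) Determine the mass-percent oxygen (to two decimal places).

Atom tally by fragment:
  furan ring core → C:4 H:4 O:1
  (− 3 ring H displaced by substituents)
  + COOH → C:1 H:1 O:2
  + I → I:1
  + CN → C:1 N:1
Element totals:
  C: 6
  H: 2
  I: 1
  N: 1
  O: 3
Molecular formula: C6H2INO3.
Molar mass = 262.990 g/mol.
Mass from O: 3 × 15.999 = 47.997 g/mol.
%O = 47.997 / 262.990 × 100 = 18.25%.

18.25%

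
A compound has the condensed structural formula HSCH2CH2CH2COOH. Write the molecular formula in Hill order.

C4H8O2S

Atom tally by fragment:
  HSCH2 → C:1 H:3 S:1
  CH2 → C:1 H:2
  CH2COOH → C:2 H:3 O:2
Element totals:
  C: 4
  H: 8
  O: 2
  S: 1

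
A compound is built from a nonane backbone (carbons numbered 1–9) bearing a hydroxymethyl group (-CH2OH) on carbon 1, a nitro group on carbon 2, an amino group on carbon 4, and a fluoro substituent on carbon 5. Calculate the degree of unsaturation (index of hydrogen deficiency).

Atom tally by fragment:
  HOCH2CH2 → C:2 H:5 O:1
  CH(NO2) → C:1 H:1 N:1 O:2
  CH2 → C:1 H:2
  CH(NH2) → C:1 H:3 N:1
  CH(F) → C:1 H:1 F:1
  CH2 → C:1 H:2
  CH2 → C:1 H:2
  CH2 → C:1 H:2
  CH3 → C:1 H:3
Element totals:
  C: 10
  H: 21
  F: 1
  N: 2
  O: 3
Molecular formula: C10H21FN2O3.
DoU = (2C + 2 + N − H − X) / 2 = (2·10 + 2 + 2 − 21 − 1) / 2 = 1.

1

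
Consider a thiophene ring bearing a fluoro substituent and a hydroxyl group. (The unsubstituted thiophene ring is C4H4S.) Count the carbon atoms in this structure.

4

Atom tally by fragment:
  thiophene ring core → C:4 H:4 S:1
  (− 2 ring H displaced by substituents)
  + F → F:1
  + OH → O:1 H:1
Element totals:
  C: 4
  H: 3
  F: 1
  O: 1
  S: 1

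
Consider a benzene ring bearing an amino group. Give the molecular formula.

C6H7N

Atom tally by fragment:
  benzene ring core → C:6 H:6
  (− 1 ring H displaced by substituents)
  + NH2 → N:1 H:2
Element totals:
  C: 6
  H: 7
  N: 1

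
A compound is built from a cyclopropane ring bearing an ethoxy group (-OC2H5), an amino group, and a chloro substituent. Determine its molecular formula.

C5H10ClNO

Atom tally by fragment:
  cyclopropane ring core → C:3 H:6
  (− 3 ring H displaced by substituents)
  + OC2H5 → C:2 H:5 O:1
  + NH2 → N:1 H:2
  + Cl → Cl:1
Element totals:
  C: 5
  H: 10
  Cl: 1
  N: 1
  O: 1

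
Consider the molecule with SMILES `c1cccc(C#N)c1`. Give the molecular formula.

Atom tally by fragment:
  benzene ring core → C:6 H:6
  (− 1 ring H displaced by substituents)
  + CN → C:1 N:1
Element totals:
  C: 7
  H: 5
  N: 1

C7H5N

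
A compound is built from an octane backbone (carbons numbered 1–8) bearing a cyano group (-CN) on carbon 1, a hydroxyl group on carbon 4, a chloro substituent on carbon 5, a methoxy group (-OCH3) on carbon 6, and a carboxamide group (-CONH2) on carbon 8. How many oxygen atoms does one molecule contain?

3

Atom tally by fragment:
  NCCH2 → C:2 H:2 N:1
  CH2 → C:1 H:2
  CH2 → C:1 H:2
  CH(OH) → C:1 H:2 O:1
  CH(Cl) → C:1 H:1 Cl:1
  CH(OCH3) → C:2 H:4 O:1
  CH2 → C:1 H:2
  CH2CONH2 → C:2 H:4 O:1 N:1
Element totals:
  C: 11
  H: 19
  Cl: 1
  N: 2
  O: 3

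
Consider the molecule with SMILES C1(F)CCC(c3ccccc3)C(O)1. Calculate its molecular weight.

180.22 g/mol

Atom tally by fragment:
  cyclopentane ring core → C:5 H:10
  (− 3 ring H displaced by substituents)
  + F → F:1
  + C6H5 → C:6 H:5
  + OH → O:1 H:1
Element totals:
  C: 11
  H: 13
  F: 1
  O: 1
Molecular formula: C11H13FO.
  M = 11(12.011) + 13(1.008) + 18.998 + 15.999
    = 132.121 + 13.104 + 18.998 + 15.999 = 180.222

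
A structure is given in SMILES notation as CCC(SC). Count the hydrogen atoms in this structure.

Atom tally by fragment:
  CH3 → C:1 H:3
  CH2 → C:1 H:2
  CH2SCH3 → C:2 H:5 S:1
Element totals:
  C: 4
  H: 10
  S: 1

10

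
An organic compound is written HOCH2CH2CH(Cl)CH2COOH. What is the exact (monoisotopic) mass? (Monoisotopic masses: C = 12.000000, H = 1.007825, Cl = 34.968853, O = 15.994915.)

152.0240

Element totals:
  C: 5
  H: 9
  Cl: 1
  O: 3
Molecular formula: C5H9ClO3.
  M = 5(12.0) + 9(1.007825) + 34.968853 + 3(15.994915)
    = 60.000000 + 9.070425 + 34.968853 + 47.984745 = 152.024023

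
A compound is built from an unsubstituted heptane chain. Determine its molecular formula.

Atom tally by fragment:
  CH3 → C:1 H:3
  CH2 → C:1 H:2
  CH2 → C:1 H:2
  CH2 → C:1 H:2
  CH2 → C:1 H:2
  CH2 → C:1 H:2
  CH3 → C:1 H:3
Element totals:
  C: 7
  H: 16

C7H16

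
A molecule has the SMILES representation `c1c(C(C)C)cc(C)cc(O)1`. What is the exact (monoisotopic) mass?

Atom tally by fragment:
  benzene ring core → C:6 H:6
  (− 3 ring H displaced by substituents)
  + CH(CH3)2 → C:3 H:7
  + CH3 → C:1 H:3
  + OH → O:1 H:1
Element totals:
  C: 10
  H: 14
  O: 1
Molecular formula: C10H14O.
  M = 10(12.0) + 14(1.007825) + 15.994915
    = 120.000000 + 14.109550 + 15.994915 = 150.104465

150.1045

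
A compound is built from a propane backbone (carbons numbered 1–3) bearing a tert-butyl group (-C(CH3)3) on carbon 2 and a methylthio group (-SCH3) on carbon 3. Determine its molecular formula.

Atom tally by fragment:
  CH3 → C:1 H:3
  CH(C(CH3)3) → C:5 H:10
  CH2SCH3 → C:2 H:5 S:1
Element totals:
  C: 8
  H: 18
  S: 1

C8H18S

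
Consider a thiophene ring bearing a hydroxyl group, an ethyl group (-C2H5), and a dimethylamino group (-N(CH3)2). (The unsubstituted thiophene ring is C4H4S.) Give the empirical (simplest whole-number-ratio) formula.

C8H13NOS

Atom tally by fragment:
  thiophene ring core → C:4 H:4 S:1
  (− 3 ring H displaced by substituents)
  + OH → O:1 H:1
  + C2H5 → C:2 H:5
  + N(CH3)2 → N:1 C:2 H:6
Element totals:
  C: 8
  H: 13
  N: 1
  O: 1
  S: 1
Molecular formula: C8H13NOS.
gcd of subscripts (8, 13, 1, 1, 1) = 1, so the empirical formula equals the molecular formula.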